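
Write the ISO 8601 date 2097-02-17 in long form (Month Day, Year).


ISO 2097-02-17 parses as year=2097, month=02, day=17
Month 2 -> February

February 17, 2097


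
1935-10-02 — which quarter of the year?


Month: October (month 10)
Q1: Jan-Mar, Q2: Apr-Jun, Q3: Jul-Sep, Q4: Oct-Dec

Q4


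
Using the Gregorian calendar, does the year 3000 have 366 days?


Gregorian leap year rule: divisible by 4, but not by 100, unless also by 400.
3000 is divisible by 100 but not 400 -> not a leap year

No


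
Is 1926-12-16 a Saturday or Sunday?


Anchor: Jan 1, 1926. With p = 1926 - 1 = 1925: (p + p//4 - p//100 + p//400) mod 7 = (1925 + 481 - 19 + 4) mod 7 = 2391 mod 7 = 4 -> Friday (Mon=0 ... Sun=6)
Day of year: 350; offset = 349
Weekday index = (4 + 349) mod 7 = 3 -> Thursday
Weekend days: Saturday, Sunday

No


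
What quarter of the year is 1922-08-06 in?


Month: August (month 8)
Q1: Jan-Mar, Q2: Apr-Jun, Q3: Jul-Sep, Q4: Oct-Dec

Q3


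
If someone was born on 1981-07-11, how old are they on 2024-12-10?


Birth: 1981-07-11
Reference: 2024-12-10
Year difference: 2024 - 1981 = 43

43 years old


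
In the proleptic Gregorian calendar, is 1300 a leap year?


Gregorian leap year rule: divisible by 4, but not by 100, unless also by 400.
1300 is divisible by 100 but not 400 -> not a leap year

No


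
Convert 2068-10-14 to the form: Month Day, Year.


ISO 2068-10-14 parses as year=2068, month=10, day=14
Month 10 -> October

October 14, 2068


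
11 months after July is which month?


July is month 7
7 + 11 = 18; wrap: 18 - 12 = 6

June


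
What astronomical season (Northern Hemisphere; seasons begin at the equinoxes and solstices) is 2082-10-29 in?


Date: October 29
Astronomical Autumn (approx.; exact equinox/solstice day varies by year): September 22 to December 20
October 29 falls within the Autumn window

Autumn


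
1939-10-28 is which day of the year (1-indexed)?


Date: October 28, 1939
Days in months 1 through 9: 273
Plus 28 days in October

Day of year: 301


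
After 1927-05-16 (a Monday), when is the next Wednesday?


Current: Monday
Target: Wednesday
Days ahead: 2

Next Wednesday: 1927-05-18


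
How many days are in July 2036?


July 2036

31 days


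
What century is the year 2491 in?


Century = (year - 1) // 100 + 1
= (2491 - 1) // 100 + 1
= 2490 // 100 + 1
= 24 + 1

25th century


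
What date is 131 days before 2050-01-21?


Start: 2050-01-21, subtract 131 days
Back 21 days from January 21 reaches December 31, 2049 -> 110 left
December 2049 has 31 days -> back to November 30, 2049 -> 79 left
November 2049 has 30 days -> back to October 31, 2049 -> 49 left
October 2049 has 31 days -> back to September 30, 2049 -> 18 left
September 2049: 30 - 18 = 12 -> lands on September 12

Result: 2049-09-12


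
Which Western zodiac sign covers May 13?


Date: May 13
Conventional tropical zodiac dates: Taurus from April 20 onward; Gemini starts May 21
May 13 falls within the Taurus range

Taurus


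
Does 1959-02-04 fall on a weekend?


Anchor: Jan 1, 1959. With p = 1959 - 1 = 1958: (p + p//4 - p//100 + p//400) mod 7 = (1958 + 489 - 19 + 4) mod 7 = 2432 mod 7 = 3 -> Thursday (Mon=0 ... Sun=6)
Day of year: 35; offset = 34
Weekday index = (3 + 34) mod 7 = 2 -> Wednesday
Weekend days: Saturday, Sunday

No


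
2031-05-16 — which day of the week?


Date: May 16, 2031
Anchor: Jan 1, 2031. With p = 2031 - 1 = 2030: (p + p//4 - p//100 + p//400) mod 7 = (2030 + 507 - 20 + 5) mod 7 = 2522 mod 7 = 2 -> Wednesday (Mon=0 ... Sun=6)
Days before May (Jan-Apr): 120; offset = 120 + 16 - 1 = 135
Weekday index = (2 + 135) mod 7 = 4

Day of the week: Friday


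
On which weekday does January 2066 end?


January 2066 has 31 days
Anchor: Jan 1, 2066. With p = 2066 - 1 = 2065: (p + p//4 - p//100 + p//400) mod 7 = (2065 + 516 - 20 + 5) mod 7 = 2566 mod 7 = 4 -> Friday (Mon=0 ... Sun=6)
January 1 is the anchor itself -> Friday
Last day offset: 31 - 1 = 30 days
Weekday index = (4 + 30) mod 7 = 6

Sunday, January 31


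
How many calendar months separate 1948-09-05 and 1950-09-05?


From September 1948 to September 1950
2 years * 12 = 24 months = 24

24 months


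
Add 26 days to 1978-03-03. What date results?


Start: 1978-03-03, add 26 days
March 1978 has 31 days; 3 + 26 = 29 stays within March

Result: 1978-03-29


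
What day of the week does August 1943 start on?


Target: August 1, 1943
Anchor: Jan 1, 1943. With p = 1943 - 1 = 1942: (p + p//4 - p//100 + p//400) mod 7 = (1942 + 485 - 19 + 4) mod 7 = 2412 mod 7 = 4 -> Friday (Mon=0 ... Sun=6)
Days before August (Jan-Jul): 212 days
Weekday index = (4 + 212) mod 7 = 6

Sunday


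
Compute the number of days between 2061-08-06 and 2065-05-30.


From 2061-08-06 to 2065-05-30
2061-08-06: days before August = 31 + 28 + 31 + 30 + 31 + 30 + 31 = 212 (2061 is not a leap year); day of year = 212 + 6 = 218
2065-05-30: days before May = 31 + 28 + 31 + 30 = 120 (2065 is not a leap year); day of year = 120 + 30 = 150
Rest of 2061: 365 - 218 = 147
Full years 2062 (365), 2063 (365), 2064 (366): 1096
Total = 147 + 1096 + 150 = 1393

1393 days


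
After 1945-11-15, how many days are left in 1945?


Day of year: 319 of 365
Remaining = 365 - 319

46 days


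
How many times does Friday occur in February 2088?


February 2088 has 29 days
Anchor: Jan 1, 2088. With p = 2088 - 1 = 2087: (p + p//4 - p//100 + p//400) mod 7 = (2087 + 521 - 20 + 5) mod 7 = 2593 mod 7 = 3 -> Thursday (Mon=0 ... Sun=6)
Days before February (Jan): 31; February 1 index = (3 + 31) mod 7 = 6 -> Sunday
First Friday is February 6
Fridays: 6, 13, 20, 27

4 Fridays


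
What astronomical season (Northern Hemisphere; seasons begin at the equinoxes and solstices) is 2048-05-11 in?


Date: May 11
Astronomical Spring (approx.; exact equinox/solstice day varies by year): March 20 to June 20
May 11 falls within the Spring window

Spring


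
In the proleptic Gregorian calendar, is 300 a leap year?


Gregorian leap year rule: divisible by 4, but not by 100, unless also by 400.
300 is divisible by 100 but not 400 -> not a leap year

No


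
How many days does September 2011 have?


September 2011

30 days


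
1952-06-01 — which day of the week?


Date: June 1, 1952
Anchor: Jan 1, 1952. With p = 1952 - 1 = 1951: (p + p//4 - p//100 + p//400) mod 7 = (1951 + 487 - 19 + 4) mod 7 = 2423 mod 7 = 1 -> Tuesday (Mon=0 ... Sun=6)
Days before June (Jan-May): 152; offset = 152 + 1 - 1 = 152
Weekday index = (1 + 152) mod 7 = 6

Day of the week: Sunday


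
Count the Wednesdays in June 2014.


June 2014 has 30 days
Anchor: Jan 1, 2014. With p = 2014 - 1 = 2013: (p + p//4 - p//100 + p//400) mod 7 = (2013 + 503 - 20 + 5) mod 7 = 2501 mod 7 = 2 -> Wednesday (Mon=0 ... Sun=6)
Days before June (Jan-May): 151; June 1 index = (2 + 151) mod 7 = 6 -> Sunday
First Wednesday is June 4
Wednesdays: 4, 11, 18, 25

4 Wednesdays


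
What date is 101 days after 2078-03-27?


Start: 2078-03-27, add 101 days
March 2078 has 31 days: 31 - 27 = 4 days to March 31 -> 97 left
April 2078 has 30 days -> 67 left
May 2078 has 31 days -> 36 left
June 2078 has 30 days -> 6 left
July 2078: 6 <= 31 -> lands on July 6

Result: 2078-07-06


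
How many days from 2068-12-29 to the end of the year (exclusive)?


Day of year: 364 of 366
Remaining = 366 - 364

2 days


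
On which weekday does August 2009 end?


August 2009 has 31 days
Anchor: Jan 1, 2009. With p = 2009 - 1 = 2008: (p + p//4 - p//100 + p//400) mod 7 = (2008 + 502 - 20 + 5) mod 7 = 2495 mod 7 = 3 -> Thursday (Mon=0 ... Sun=6)
Days before August (Jan-Jul): 212; August 1 index = (3 + 212) mod 7 = 5 -> Saturday
Last day offset: 31 - 1 = 30 days
Weekday index = (5 + 30) mod 7 = 0

Monday, August 31


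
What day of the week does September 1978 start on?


Target: September 1, 1978
Anchor: Jan 1, 1978. With p = 1978 - 1 = 1977: (p + p//4 - p//100 + p//400) mod 7 = (1977 + 494 - 19 + 4) mod 7 = 2456 mod 7 = 6 -> Sunday (Mon=0 ... Sun=6)
Days before September (Jan-Aug): 243 days
Weekday index = (6 + 243) mod 7 = 4

Friday


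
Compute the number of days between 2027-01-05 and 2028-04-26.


From 2027-01-05 to 2028-04-26
2027-01-05: day of year = 5
2028-04-26: days before April = 31 + 29 + 31 = 91 (2028 is a leap year); day of year = 91 + 26 = 117
Rest of 2027: 365 - 5 = 360
Total = 360 + 117 = 477

477 days


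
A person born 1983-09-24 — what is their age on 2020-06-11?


Birth: 1983-09-24
Reference: 2020-06-11
Year difference: 2020 - 1983 = 37
Birthday not yet reached in 2020, subtract 1

36 years old


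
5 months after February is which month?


February is month 2
2 + 5 = 7

July


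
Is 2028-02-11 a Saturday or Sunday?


Anchor: Jan 1, 2028. With p = 2028 - 1 = 2027: (p + p//4 - p//100 + p//400) mod 7 = (2027 + 506 - 20 + 5) mod 7 = 2518 mod 7 = 5 -> Saturday (Mon=0 ... Sun=6)
Day of year: 42; offset = 41
Weekday index = (5 + 41) mod 7 = 4 -> Friday
Weekend days: Saturday, Sunday

No


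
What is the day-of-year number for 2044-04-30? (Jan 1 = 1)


Date: April 30, 2044
Days in months 1 through 3: 91
Plus 30 days in April

Day of year: 121


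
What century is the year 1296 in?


Century = (year - 1) // 100 + 1
= (1296 - 1) // 100 + 1
= 1295 // 100 + 1
= 12 + 1

13th century


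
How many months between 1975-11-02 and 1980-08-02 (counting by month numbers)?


From November 1975 to August 1980
5 years * 12 = 60 months, minus 3 months = 57

57 months


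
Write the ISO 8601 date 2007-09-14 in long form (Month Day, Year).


ISO 2007-09-14 parses as year=2007, month=09, day=14
Month 9 -> September

September 14, 2007


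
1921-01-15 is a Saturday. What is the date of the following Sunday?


Current: Saturday
Target: Sunday
Days ahead: 1

Next Sunday: 1921-01-16


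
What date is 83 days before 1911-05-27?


Start: 1911-05-27, subtract 83 days
Back 27 days from May 27 reaches April 30, 1911 -> 56 left
April 1911 has 30 days -> back to March 31, 1911 -> 26 left
March 1911: 31 - 26 = 5 -> lands on March 5

Result: 1911-03-05


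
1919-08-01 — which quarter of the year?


Month: August (month 8)
Q1: Jan-Mar, Q2: Apr-Jun, Q3: Jul-Sep, Q4: Oct-Dec

Q3


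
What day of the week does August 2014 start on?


Target: August 1, 2014
Anchor: Jan 1, 2014. With p = 2014 - 1 = 2013: (p + p//4 - p//100 + p//400) mod 7 = (2013 + 503 - 20 + 5) mod 7 = 2501 mod 7 = 2 -> Wednesday (Mon=0 ... Sun=6)
Days before August (Jan-Jul): 212 days
Weekday index = (2 + 212) mod 7 = 4

Friday


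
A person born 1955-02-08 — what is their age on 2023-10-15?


Birth: 1955-02-08
Reference: 2023-10-15
Year difference: 2023 - 1955 = 68

68 years old


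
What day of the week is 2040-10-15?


Date: October 15, 2040
Anchor: Jan 1, 2040. With p = 2040 - 1 = 2039: (p + p//4 - p//100 + p//400) mod 7 = (2039 + 509 - 20 + 5) mod 7 = 2533 mod 7 = 6 -> Sunday (Mon=0 ... Sun=6)
Days before October (Jan-Sep): 274; offset = 274 + 15 - 1 = 288
Weekday index = (6 + 288) mod 7 = 0

Day of the week: Monday


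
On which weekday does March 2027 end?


March 2027 has 31 days
Anchor: Jan 1, 2027. With p = 2027 - 1 = 2026: (p + p//4 - p//100 + p//400) mod 7 = (2026 + 506 - 20 + 5) mod 7 = 2517 mod 7 = 4 -> Friday (Mon=0 ... Sun=6)
Days before March (Jan-Feb): 59; March 1 index = (4 + 59) mod 7 = 0 -> Monday
Last day offset: 31 - 1 = 30 days
Weekday index = (0 + 30) mod 7 = 2

Wednesday, March 31


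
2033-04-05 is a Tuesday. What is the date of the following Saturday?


Current: Tuesday
Target: Saturday
Days ahead: 4

Next Saturday: 2033-04-09


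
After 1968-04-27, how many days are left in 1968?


Day of year: 118 of 366
Remaining = 366 - 118

248 days


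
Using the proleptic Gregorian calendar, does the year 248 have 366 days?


Gregorian leap year rule: divisible by 4, but not by 100, unless also by 400.
248 is divisible by 4 but not 100 -> leap year

Yes


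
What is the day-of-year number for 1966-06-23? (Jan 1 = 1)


Date: June 23, 1966
Days in months 1 through 5: 151
Plus 23 days in June

Day of year: 174


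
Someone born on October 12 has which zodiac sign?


Date: October 12
Conventional tropical zodiac dates: Libra from September 23 onward; Scorpio starts October 23
October 12 falls within the Libra range

Libra


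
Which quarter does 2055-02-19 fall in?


Month: February (month 2)
Q1: Jan-Mar, Q2: Apr-Jun, Q3: Jul-Sep, Q4: Oct-Dec

Q1


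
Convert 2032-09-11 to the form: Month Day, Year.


ISO 2032-09-11 parses as year=2032, month=09, day=11
Month 9 -> September

September 11, 2032


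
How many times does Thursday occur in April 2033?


April 2033 has 30 days
Anchor: Jan 1, 2033. With p = 2033 - 1 = 2032: (p + p//4 - p//100 + p//400) mod 7 = (2032 + 508 - 20 + 5) mod 7 = 2525 mod 7 = 5 -> Saturday (Mon=0 ... Sun=6)
Days before April (Jan-Mar): 90; April 1 index = (5 + 90) mod 7 = 4 -> Friday
First Thursday is April 7
Thursdays: 7, 14, 21, 28

4 Thursdays


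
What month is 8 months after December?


December is month 12
12 + 8 = 20; wrap: 20 - 12 = 8

August


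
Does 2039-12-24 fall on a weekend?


Anchor: Jan 1, 2039. With p = 2039 - 1 = 2038: (p + p//4 - p//100 + p//400) mod 7 = (2038 + 509 - 20 + 5) mod 7 = 2532 mod 7 = 5 -> Saturday (Mon=0 ... Sun=6)
Day of year: 358; offset = 357
Weekday index = (5 + 357) mod 7 = 5 -> Saturday
Weekend days: Saturday, Sunday

Yes


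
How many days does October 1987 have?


October 1987

31 days


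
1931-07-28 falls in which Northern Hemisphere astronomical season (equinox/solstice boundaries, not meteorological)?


Date: July 28
Astronomical Summer (approx.; exact equinox/solstice day varies by year): June 21 to September 21
July 28 falls within the Summer window

Summer


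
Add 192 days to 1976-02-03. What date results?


Start: 1976-02-03, add 192 days
February 1976 has 29 days: 29 - 3 = 26 days to February 29 -> 166 left
March 1976 has 31 days -> 135 left
April 1976 has 30 days -> 105 left
May 1976 has 31 days -> 74 left
June 1976 has 30 days -> 44 left
July 1976 has 31 days -> 13 left
August 1976: 13 <= 31 -> lands on August 13

Result: 1976-08-13


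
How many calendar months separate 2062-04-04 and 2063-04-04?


From April 2062 to April 2063
1 year * 12 = 12 months = 12

12 months


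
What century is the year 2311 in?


Century = (year - 1) // 100 + 1
= (2311 - 1) // 100 + 1
= 2310 // 100 + 1
= 23 + 1

24th century


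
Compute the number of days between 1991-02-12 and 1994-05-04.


From 1991-02-12 to 1994-05-04
1991-02-12: days before February = 31; day of year = 31 + 12 = 43
1994-05-04: days before May = 31 + 28 + 31 + 30 = 120 (1994 is not a leap year); day of year = 120 + 4 = 124
Rest of 1991: 365 - 43 = 322
Full years 1992 (366), 1993 (365): 731
Total = 322 + 731 + 124 = 1177

1177 days


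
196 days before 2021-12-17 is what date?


Start: 2021-12-17, subtract 196 days
Back 17 days from December 17 reaches November 30, 2021 -> 179 left
November 2021 has 30 days -> back to October 31, 2021 -> 149 left
October 2021 has 31 days -> back to September 30, 2021 -> 118 left
September 2021 has 30 days -> back to August 31, 2021 -> 88 left
August 2021 has 31 days -> back to July 31, 2021 -> 57 left
July 2021 has 31 days -> back to June 30, 2021 -> 26 left
June 2021: 30 - 26 = 4 -> lands on June 4

Result: 2021-06-04


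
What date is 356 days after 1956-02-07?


Start: 1956-02-07, add 356 days
February 1956 has 29 days: 29 - 7 = 22 days to February 29 -> 334 left
March 1956 has 31 days -> 303 left
April 1956 has 30 days -> 273 left
May 1956 has 31 days -> 242 left
June 1956 has 30 days -> 212 left
July 1956 has 31 days -> 181 left
August 1956 has 31 days -> 150 left
September 1956 has 30 days -> 120 left
October 1956 has 31 days -> 89 left
November 1956 has 30 days -> 59 left
December 1956 has 31 days -> 28 left
January 1957: 28 <= 31 -> lands on January 28

Result: 1957-01-28


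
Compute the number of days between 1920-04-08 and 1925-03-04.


From 1920-04-08 to 1925-03-04
1920-04-08: days before April = 31 + 29 + 31 = 91 (1920 is a leap year); day of year = 91 + 8 = 99
1925-03-04: days before March = 31 + 28 = 59 (1925 is not a leap year); day of year = 59 + 4 = 63
Rest of 1920: 366 - 99 = 267
Full years 1921 (365), 1922 (365), 1923 (365), 1924 (366): 1461
Total = 267 + 1461 + 63 = 1791

1791 days


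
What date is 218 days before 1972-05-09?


Start: 1972-05-09, subtract 218 days
Back 9 days from May 9 reaches April 30, 1972 -> 209 left
April 1972 has 30 days -> back to March 31, 1972 -> 179 left
March 1972 has 31 days -> back to February 29, 1972 -> 148 left
February 1972 has 29 days -> back to January 31, 1972 -> 119 left
January 1972 has 31 days -> back to December 31, 1971 -> 88 left
December 1971 has 31 days -> back to November 30, 1971 -> 57 left
November 1971 has 30 days -> back to October 31, 1971 -> 27 left
October 1971: 31 - 27 = 4 -> lands on October 4

Result: 1971-10-04


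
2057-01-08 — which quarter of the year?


Month: January (month 1)
Q1: Jan-Mar, Q2: Apr-Jun, Q3: Jul-Sep, Q4: Oct-Dec

Q1


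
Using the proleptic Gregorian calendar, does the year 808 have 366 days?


Gregorian leap year rule: divisible by 4, but not by 100, unless also by 400.
808 is divisible by 4 but not 100 -> leap year

Yes


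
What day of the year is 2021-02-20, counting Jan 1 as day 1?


Date: February 20, 2021
Days in months 1 through 1: 31
Plus 20 days in February

Day of year: 51


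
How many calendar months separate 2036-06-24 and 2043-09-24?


From June 2036 to September 2043
7 years * 12 = 84 months, plus 3 months = 87

87 months


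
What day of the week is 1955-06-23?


Date: June 23, 1955
Anchor: Jan 1, 1955. With p = 1955 - 1 = 1954: (p + p//4 - p//100 + p//400) mod 7 = (1954 + 488 - 19 + 4) mod 7 = 2427 mod 7 = 5 -> Saturday (Mon=0 ... Sun=6)
Days before June (Jan-May): 151; offset = 151 + 23 - 1 = 173
Weekday index = (5 + 173) mod 7 = 3

Day of the week: Thursday


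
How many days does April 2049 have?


April 2049

30 days


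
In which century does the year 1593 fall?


Century = (year - 1) // 100 + 1
= (1593 - 1) // 100 + 1
= 1592 // 100 + 1
= 15 + 1

16th century


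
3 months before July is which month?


July is month 7
7 - 3 = 4

April


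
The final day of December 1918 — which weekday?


December 1918 has 31 days
Anchor: Jan 1, 1918. With p = 1918 - 1 = 1917: (p + p//4 - p//100 + p//400) mod 7 = (1917 + 479 - 19 + 4) mod 7 = 2381 mod 7 = 1 -> Tuesday (Mon=0 ... Sun=6)
Days before December (Jan-Nov): 334; December 1 index = (1 + 334) mod 7 = 6 -> Sunday
Last day offset: 31 - 1 = 30 days
Weekday index = (6 + 30) mod 7 = 1

Tuesday, December 31


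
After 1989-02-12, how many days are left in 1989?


Day of year: 43 of 365
Remaining = 365 - 43

322 days


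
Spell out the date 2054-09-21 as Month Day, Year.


ISO 2054-09-21 parses as year=2054, month=09, day=21
Month 9 -> September

September 21, 2054


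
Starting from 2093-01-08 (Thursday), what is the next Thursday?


Current: Thursday
Target: Thursday
Days ahead: 7

Next Thursday: 2093-01-15


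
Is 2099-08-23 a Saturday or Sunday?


Anchor: Jan 1, 2099. With p = 2099 - 1 = 2098: (p + p//4 - p//100 + p//400) mod 7 = (2098 + 524 - 20 + 5) mod 7 = 2607 mod 7 = 3 -> Thursday (Mon=0 ... Sun=6)
Day of year: 235; offset = 234
Weekday index = (3 + 234) mod 7 = 6 -> Sunday
Weekend days: Saturday, Sunday

Yes


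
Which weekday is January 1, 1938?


Target: January 1, 1938
Anchor: Jan 1, 1938. With p = 1938 - 1 = 1937: (p + p//4 - p//100 + p//400) mod 7 = (1937 + 484 - 19 + 4) mod 7 = 2406 mod 7 = 5 -> Saturday (Mon=0 ... Sun=6)
Offset from anchor: 0 days
Weekday index = (5 + 0) mod 7 = 5

Saturday


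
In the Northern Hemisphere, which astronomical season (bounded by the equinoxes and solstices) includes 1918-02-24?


Date: February 24
Astronomical Winter (approx.; exact equinox/solstice day varies by year): December 21 to March 19
February 24 falls within the Winter window

Winter


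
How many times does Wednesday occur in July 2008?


July 2008 has 31 days
Anchor: Jan 1, 2008. With p = 2008 - 1 = 2007: (p + p//4 - p//100 + p//400) mod 7 = (2007 + 501 - 20 + 5) mod 7 = 2493 mod 7 = 1 -> Tuesday (Mon=0 ... Sun=6)
Days before July (Jan-Jun): 182; July 1 index = (1 + 182) mod 7 = 1 -> Tuesday
First Wednesday is July 2
Wednesdays: 2, 9, 16, 23, 30

5 Wednesdays


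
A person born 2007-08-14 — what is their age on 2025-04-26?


Birth: 2007-08-14
Reference: 2025-04-26
Year difference: 2025 - 2007 = 18
Birthday not yet reached in 2025, subtract 1

17 years old


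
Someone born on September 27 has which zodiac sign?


Date: September 27
Conventional tropical zodiac dates: Libra from September 23 onward; Scorpio starts October 23
September 27 falls within the Libra range

Libra


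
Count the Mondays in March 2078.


March 2078 has 31 days
Anchor: Jan 1, 2078. With p = 2078 - 1 = 2077: (p + p//4 - p//100 + p//400) mod 7 = (2077 + 519 - 20 + 5) mod 7 = 2581 mod 7 = 5 -> Saturday (Mon=0 ... Sun=6)
Days before March (Jan-Feb): 59; March 1 index = (5 + 59) mod 7 = 1 -> Tuesday
First Monday is March 7
Mondays: 7, 14, 21, 28

4 Mondays


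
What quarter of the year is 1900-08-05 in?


Month: August (month 8)
Q1: Jan-Mar, Q2: Apr-Jun, Q3: Jul-Sep, Q4: Oct-Dec

Q3


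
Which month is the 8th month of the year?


Month 8 of 12

August


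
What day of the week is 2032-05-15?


Date: May 15, 2032
Anchor: Jan 1, 2032. With p = 2032 - 1 = 2031: (p + p//4 - p//100 + p//400) mod 7 = (2031 + 507 - 20 + 5) mod 7 = 2523 mod 7 = 3 -> Thursday (Mon=0 ... Sun=6)
Days before May (Jan-Apr): 121; offset = 121 + 15 - 1 = 135
Weekday index = (3 + 135) mod 7 = 5

Day of the week: Saturday


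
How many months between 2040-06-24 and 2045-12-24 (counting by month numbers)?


From June 2040 to December 2045
5 years * 12 = 60 months, plus 6 months = 66

66 months


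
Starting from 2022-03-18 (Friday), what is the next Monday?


Current: Friday
Target: Monday
Days ahead: 3

Next Monday: 2022-03-21


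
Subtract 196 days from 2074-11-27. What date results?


Start: 2074-11-27, subtract 196 days
Back 27 days from November 27 reaches October 31, 2074 -> 169 left
October 2074 has 31 days -> back to September 30, 2074 -> 138 left
September 2074 has 30 days -> back to August 31, 2074 -> 108 left
August 2074 has 31 days -> back to July 31, 2074 -> 77 left
July 2074 has 31 days -> back to June 30, 2074 -> 46 left
June 2074 has 30 days -> back to May 31, 2074 -> 16 left
May 2074: 31 - 16 = 15 -> lands on May 15

Result: 2074-05-15


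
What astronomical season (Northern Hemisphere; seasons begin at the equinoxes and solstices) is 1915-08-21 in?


Date: August 21
Astronomical Summer (approx.; exact equinox/solstice day varies by year): June 21 to September 21
August 21 falls within the Summer window

Summer


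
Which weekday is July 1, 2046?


Target: July 1, 2046
Anchor: Jan 1, 2046. With p = 2046 - 1 = 2045: (p + p//4 - p//100 + p//400) mod 7 = (2045 + 511 - 20 + 5) mod 7 = 2541 mod 7 = 0 -> Monday (Mon=0 ... Sun=6)
Days before July (Jan-Jun): 181 days
Weekday index = (0 + 181) mod 7 = 6

Sunday


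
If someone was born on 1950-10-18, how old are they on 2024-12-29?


Birth: 1950-10-18
Reference: 2024-12-29
Year difference: 2024 - 1950 = 74

74 years old


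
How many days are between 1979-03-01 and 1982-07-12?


From 1979-03-01 to 1982-07-12
1979-03-01: days before March = 31 + 28 = 59 (1979 is not a leap year); day of year = 59 + 1 = 60
1982-07-12: days before July = 31 + 28 + 31 + 30 + 31 + 30 = 181 (1982 is not a leap year); day of year = 181 + 12 = 193
Rest of 1979: 365 - 60 = 305
Full years 1980 (366), 1981 (365): 731
Total = 305 + 731 + 193 = 1229

1229 days


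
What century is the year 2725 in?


Century = (year - 1) // 100 + 1
= (2725 - 1) // 100 + 1
= 2724 // 100 + 1
= 27 + 1

28th century


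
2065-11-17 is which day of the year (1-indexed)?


Date: November 17, 2065
Days in months 1 through 10: 304
Plus 17 days in November

Day of year: 321


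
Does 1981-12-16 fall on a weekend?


Anchor: Jan 1, 1981. With p = 1981 - 1 = 1980: (p + p//4 - p//100 + p//400) mod 7 = (1980 + 495 - 19 + 4) mod 7 = 2460 mod 7 = 3 -> Thursday (Mon=0 ... Sun=6)
Day of year: 350; offset = 349
Weekday index = (3 + 349) mod 7 = 2 -> Wednesday
Weekend days: Saturday, Sunday

No


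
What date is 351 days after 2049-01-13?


Start: 2049-01-13, add 351 days
January 2049 has 31 days: 31 - 13 = 18 days to January 31 -> 333 left
February 2049 has 28 days -> 305 left
March 2049 has 31 days -> 274 left
April 2049 has 30 days -> 244 left
May 2049 has 31 days -> 213 left
June 2049 has 30 days -> 183 left
July 2049 has 31 days -> 152 left
August 2049 has 31 days -> 121 left
September 2049 has 30 days -> 91 left
October 2049 has 31 days -> 60 left
November 2049 has 30 days -> 30 left
December 2049: 30 <= 31 -> lands on December 30

Result: 2049-12-30


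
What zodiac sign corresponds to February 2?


Date: February 2
Conventional tropical zodiac dates: Aquarius from January 20 onward; Pisces starts February 19
February 2 falls within the Aquarius range

Aquarius


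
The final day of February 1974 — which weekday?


February 1974 has 28 days
Anchor: Jan 1, 1974. With p = 1974 - 1 = 1973: (p + p//4 - p//100 + p//400) mod 7 = (1973 + 493 - 19 + 4) mod 7 = 2451 mod 7 = 1 -> Tuesday (Mon=0 ... Sun=6)
Days before February (Jan): 31; February 1 index = (1 + 31) mod 7 = 4 -> Friday
Last day offset: 28 - 1 = 27 days
Weekday index = (4 + 27) mod 7 = 3

Thursday, February 28


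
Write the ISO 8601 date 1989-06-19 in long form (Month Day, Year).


ISO 1989-06-19 parses as year=1989, month=06, day=19
Month 6 -> June

June 19, 1989


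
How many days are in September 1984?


September 1984

30 days


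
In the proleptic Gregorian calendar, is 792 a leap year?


Gregorian leap year rule: divisible by 4, but not by 100, unless also by 400.
792 is divisible by 4 but not 100 -> leap year

Yes


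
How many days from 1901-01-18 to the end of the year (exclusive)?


Day of year: 18 of 365
Remaining = 365 - 18

347 days


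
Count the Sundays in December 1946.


December 1946 has 31 days
Anchor: Jan 1, 1946. With p = 1946 - 1 = 1945: (p + p//4 - p//100 + p//400) mod 7 = (1945 + 486 - 19 + 4) mod 7 = 2416 mod 7 = 1 -> Tuesday (Mon=0 ... Sun=6)
Days before December (Jan-Nov): 334; December 1 index = (1 + 334) mod 7 = 6 -> Sunday
First Sunday is December 1
Sundays: 1, 8, 15, 22, 29

5 Sundays


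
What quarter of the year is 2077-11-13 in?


Month: November (month 11)
Q1: Jan-Mar, Q2: Apr-Jun, Q3: Jul-Sep, Q4: Oct-Dec

Q4


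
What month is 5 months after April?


April is month 4
4 + 5 = 9

September


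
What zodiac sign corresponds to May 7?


Date: May 7
Conventional tropical zodiac dates: Taurus from April 20 onward; Gemini starts May 21
May 7 falls within the Taurus range

Taurus


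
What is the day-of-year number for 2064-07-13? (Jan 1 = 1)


Date: July 13, 2064
Days in months 1 through 6: 182
Plus 13 days in July

Day of year: 195


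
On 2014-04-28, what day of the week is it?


Date: April 28, 2014
Anchor: Jan 1, 2014. With p = 2014 - 1 = 2013: (p + p//4 - p//100 + p//400) mod 7 = (2013 + 503 - 20 + 5) mod 7 = 2501 mod 7 = 2 -> Wednesday (Mon=0 ... Sun=6)
Days before April (Jan-Mar): 90; offset = 90 + 28 - 1 = 117
Weekday index = (2 + 117) mod 7 = 0

Day of the week: Monday


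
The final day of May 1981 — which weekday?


May 1981 has 31 days
Anchor: Jan 1, 1981. With p = 1981 - 1 = 1980: (p + p//4 - p//100 + p//400) mod 7 = (1980 + 495 - 19 + 4) mod 7 = 2460 mod 7 = 3 -> Thursday (Mon=0 ... Sun=6)
Days before May (Jan-Apr): 120; May 1 index = (3 + 120) mod 7 = 4 -> Friday
Last day offset: 31 - 1 = 30 days
Weekday index = (4 + 30) mod 7 = 6

Sunday, May 31


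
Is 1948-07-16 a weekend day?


Anchor: Jan 1, 1948. With p = 1948 - 1 = 1947: (p + p//4 - p//100 + p//400) mod 7 = (1947 + 486 - 19 + 4) mod 7 = 2418 mod 7 = 3 -> Thursday (Mon=0 ... Sun=6)
Day of year: 198; offset = 197
Weekday index = (3 + 197) mod 7 = 4 -> Friday
Weekend days: Saturday, Sunday

No


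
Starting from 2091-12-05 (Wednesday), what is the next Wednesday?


Current: Wednesday
Target: Wednesday
Days ahead: 7

Next Wednesday: 2091-12-12


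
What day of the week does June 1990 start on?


Target: June 1, 1990
Anchor: Jan 1, 1990. With p = 1990 - 1 = 1989: (p + p//4 - p//100 + p//400) mod 7 = (1989 + 497 - 19 + 4) mod 7 = 2471 mod 7 = 0 -> Monday (Mon=0 ... Sun=6)
Days before June (Jan-May): 151 days
Weekday index = (0 + 151) mod 7 = 4

Friday


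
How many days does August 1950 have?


August 1950

31 days


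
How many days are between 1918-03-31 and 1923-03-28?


From 1918-03-31 to 1923-03-28
1918-03-31: days before March = 31 + 28 = 59 (1918 is not a leap year); day of year = 59 + 31 = 90
1923-03-28: days before March = 31 + 28 = 59 (1923 is not a leap year); day of year = 59 + 28 = 87
Rest of 1918: 365 - 90 = 275
Full years 1919 (365), 1920 (366), 1921 (365), 1922 (365): 1461
Total = 275 + 1461 + 87 = 1823

1823 days


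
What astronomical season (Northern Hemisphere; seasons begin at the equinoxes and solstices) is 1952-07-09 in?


Date: July 9
Astronomical Summer (approx.; exact equinox/solstice day varies by year): June 21 to September 21
July 9 falls within the Summer window

Summer


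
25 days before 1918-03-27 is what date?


Start: 1918-03-27, subtract 25 days
27 - 25 = 2 stays within March 1918

Result: 1918-03-02


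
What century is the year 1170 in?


Century = (year - 1) // 100 + 1
= (1170 - 1) // 100 + 1
= 1169 // 100 + 1
= 11 + 1

12th century


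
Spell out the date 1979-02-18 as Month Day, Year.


ISO 1979-02-18 parses as year=1979, month=02, day=18
Month 2 -> February

February 18, 1979


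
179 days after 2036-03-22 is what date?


Start: 2036-03-22, add 179 days
March 2036 has 31 days: 31 - 22 = 9 days to March 31 -> 170 left
April 2036 has 30 days -> 140 left
May 2036 has 31 days -> 109 left
June 2036 has 30 days -> 79 left
July 2036 has 31 days -> 48 left
August 2036 has 31 days -> 17 left
September 2036: 17 <= 30 -> lands on September 17

Result: 2036-09-17


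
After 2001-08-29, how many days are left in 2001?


Day of year: 241 of 365
Remaining = 365 - 241

124 days


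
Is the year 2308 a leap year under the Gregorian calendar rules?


Gregorian leap year rule: divisible by 4, but not by 100, unless also by 400.
2308 is divisible by 4 but not 100 -> leap year

Yes


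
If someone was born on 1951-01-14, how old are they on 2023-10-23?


Birth: 1951-01-14
Reference: 2023-10-23
Year difference: 2023 - 1951 = 72

72 years old


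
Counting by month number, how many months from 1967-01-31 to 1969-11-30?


From January 1967 to November 1969
2 years * 12 = 24 months, plus 10 months = 34

34 months


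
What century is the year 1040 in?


Century = (year - 1) // 100 + 1
= (1040 - 1) // 100 + 1
= 1039 // 100 + 1
= 10 + 1

11th century


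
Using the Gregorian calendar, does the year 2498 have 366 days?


Gregorian leap year rule: divisible by 4, but not by 100, unless also by 400.
2498 is not divisible by 4 -> not a leap year

No


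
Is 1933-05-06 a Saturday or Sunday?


Anchor: Jan 1, 1933. With p = 1933 - 1 = 1932: (p + p//4 - p//100 + p//400) mod 7 = (1932 + 483 - 19 + 4) mod 7 = 2400 mod 7 = 6 -> Sunday (Mon=0 ... Sun=6)
Day of year: 126; offset = 125
Weekday index = (6 + 125) mod 7 = 5 -> Saturday
Weekend days: Saturday, Sunday

Yes


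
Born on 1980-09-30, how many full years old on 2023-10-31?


Birth: 1980-09-30
Reference: 2023-10-31
Year difference: 2023 - 1980 = 43

43 years old


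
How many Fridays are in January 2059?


January 2059 has 31 days
Anchor: Jan 1, 2059. With p = 2059 - 1 = 2058: (p + p//4 - p//100 + p//400) mod 7 = (2058 + 514 - 20 + 5) mod 7 = 2557 mod 7 = 2 -> Wednesday (Mon=0 ... Sun=6)
January 1 is the anchor itself -> Wednesday
First Friday is January 3
Fridays: 3, 10, 17, 24, 31

5 Fridays


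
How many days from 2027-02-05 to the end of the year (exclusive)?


Day of year: 36 of 365
Remaining = 365 - 36

329 days


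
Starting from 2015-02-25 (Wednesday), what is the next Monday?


Current: Wednesday
Target: Monday
Days ahead: 5

Next Monday: 2015-03-02


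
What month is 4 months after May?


May is month 5
5 + 4 = 9

September


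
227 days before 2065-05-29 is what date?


Start: 2065-05-29, subtract 227 days
Back 29 days from May 29 reaches April 30, 2065 -> 198 left
April 2065 has 30 days -> back to March 31, 2065 -> 168 left
March 2065 has 31 days -> back to February 28, 2065 -> 137 left
February 2065 has 28 days -> back to January 31, 2065 -> 109 left
January 2065 has 31 days -> back to December 31, 2064 -> 78 left
December 2064 has 31 days -> back to November 30, 2064 -> 47 left
November 2064 has 30 days -> back to October 31, 2064 -> 17 left
October 2064: 31 - 17 = 14 -> lands on October 14

Result: 2064-10-14


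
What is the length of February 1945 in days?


February 1945 (leap year: no)

28 days


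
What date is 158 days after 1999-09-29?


Start: 1999-09-29, add 158 days
September 1999 has 30 days: 30 - 29 = 1 day to September 30 -> 157 left
October 1999 has 31 days -> 126 left
November 1999 has 30 days -> 96 left
December 1999 has 31 days -> 65 left
January 2000 has 31 days -> 34 left
February 2000 has 29 days -> 5 left
March 2000: 5 <= 31 -> lands on March 5

Result: 2000-03-05


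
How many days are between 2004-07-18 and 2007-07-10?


From 2004-07-18 to 2007-07-10
2004-07-18: days before July = 31 + 29 + 31 + 30 + 31 + 30 = 182 (2004 is a leap year); day of year = 182 + 18 = 200
2007-07-10: days before July = 31 + 28 + 31 + 30 + 31 + 30 = 181 (2007 is not a leap year); day of year = 181 + 10 = 191
Rest of 2004: 366 - 200 = 166
Full years 2005 (365), 2006 (365): 730
Total = 166 + 730 + 191 = 1087

1087 days


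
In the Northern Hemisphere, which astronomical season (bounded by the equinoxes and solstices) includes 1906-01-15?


Date: January 15
Astronomical Winter (approx.; exact equinox/solstice day varies by year): December 21 to March 19
January 15 falls within the Winter window

Winter


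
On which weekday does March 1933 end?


March 1933 has 31 days
Anchor: Jan 1, 1933. With p = 1933 - 1 = 1932: (p + p//4 - p//100 + p//400) mod 7 = (1932 + 483 - 19 + 4) mod 7 = 2400 mod 7 = 6 -> Sunday (Mon=0 ... Sun=6)
Days before March (Jan-Feb): 59; March 1 index = (6 + 59) mod 7 = 2 -> Wednesday
Last day offset: 31 - 1 = 30 days
Weekday index = (2 + 30) mod 7 = 4

Friday, March 31


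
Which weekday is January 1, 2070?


Target: January 1, 2070
Anchor: Jan 1, 2070. With p = 2070 - 1 = 2069: (p + p//4 - p//100 + p//400) mod 7 = (2069 + 517 - 20 + 5) mod 7 = 2571 mod 7 = 2 -> Wednesday (Mon=0 ... Sun=6)
Offset from anchor: 0 days
Weekday index = (2 + 0) mod 7 = 2

Wednesday


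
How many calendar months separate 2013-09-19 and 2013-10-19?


From September 2013 to October 2013
0 years * 12 = 0 months, plus 1 month = 1

1 month


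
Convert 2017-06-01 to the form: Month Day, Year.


ISO 2017-06-01 parses as year=2017, month=06, day=01
Month 6 -> June

June 1, 2017


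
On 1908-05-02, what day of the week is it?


Date: May 2, 1908
Anchor: Jan 1, 1908. With p = 1908 - 1 = 1907: (p + p//4 - p//100 + p//400) mod 7 = (1907 + 476 - 19 + 4) mod 7 = 2368 mod 7 = 2 -> Wednesday (Mon=0 ... Sun=6)
Days before May (Jan-Apr): 121; offset = 121 + 2 - 1 = 122
Weekday index = (2 + 122) mod 7 = 5

Day of the week: Saturday


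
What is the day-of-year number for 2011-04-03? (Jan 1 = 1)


Date: April 3, 2011
Days in months 1 through 3: 90
Plus 3 days in April

Day of year: 93


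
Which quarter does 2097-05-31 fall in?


Month: May (month 5)
Q1: Jan-Mar, Q2: Apr-Jun, Q3: Jul-Sep, Q4: Oct-Dec

Q2


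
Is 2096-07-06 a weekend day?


Anchor: Jan 1, 2096. With p = 2096 - 1 = 2095: (p + p//4 - p//100 + p//400) mod 7 = (2095 + 523 - 20 + 5) mod 7 = 2603 mod 7 = 6 -> Sunday (Mon=0 ... Sun=6)
Day of year: 188; offset = 187
Weekday index = (6 + 187) mod 7 = 4 -> Friday
Weekend days: Saturday, Sunday

No


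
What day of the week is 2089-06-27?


Date: June 27, 2089
Anchor: Jan 1, 2089. With p = 2089 - 1 = 2088: (p + p//4 - p//100 + p//400) mod 7 = (2088 + 522 - 20 + 5) mod 7 = 2595 mod 7 = 5 -> Saturday (Mon=0 ... Sun=6)
Days before June (Jan-May): 151; offset = 151 + 27 - 1 = 177
Weekday index = (5 + 177) mod 7 = 0

Day of the week: Monday


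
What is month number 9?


Month 9 of 12

September


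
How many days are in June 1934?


June 1934

30 days


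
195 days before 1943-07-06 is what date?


Start: 1943-07-06, subtract 195 days
Back 6 days from July 6 reaches June 30, 1943 -> 189 left
June 1943 has 30 days -> back to May 31, 1943 -> 159 left
May 1943 has 31 days -> back to April 30, 1943 -> 128 left
April 1943 has 30 days -> back to March 31, 1943 -> 98 left
March 1943 has 31 days -> back to February 28, 1943 -> 67 left
February 1943 has 28 days -> back to January 31, 1943 -> 39 left
January 1943 has 31 days -> back to December 31, 1942 -> 8 left
December 1942: 31 - 8 = 23 -> lands on December 23

Result: 1942-12-23


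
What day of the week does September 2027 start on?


Target: September 1, 2027
Anchor: Jan 1, 2027. With p = 2027 - 1 = 2026: (p + p//4 - p//100 + p//400) mod 7 = (2026 + 506 - 20 + 5) mod 7 = 2517 mod 7 = 4 -> Friday (Mon=0 ... Sun=6)
Days before September (Jan-Aug): 243 days
Weekday index = (4 + 243) mod 7 = 2

Wednesday


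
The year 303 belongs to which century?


Century = (year - 1) // 100 + 1
= (303 - 1) // 100 + 1
= 302 // 100 + 1
= 3 + 1

4th century


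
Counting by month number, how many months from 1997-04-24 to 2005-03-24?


From April 1997 to March 2005
8 years * 12 = 96 months, minus 1 month = 95

95 months


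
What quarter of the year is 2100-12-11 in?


Month: December (month 12)
Q1: Jan-Mar, Q2: Apr-Jun, Q3: Jul-Sep, Q4: Oct-Dec

Q4


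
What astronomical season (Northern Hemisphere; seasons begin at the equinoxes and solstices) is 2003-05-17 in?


Date: May 17
Astronomical Spring (approx.; exact equinox/solstice day varies by year): March 20 to June 20
May 17 falls within the Spring window

Spring


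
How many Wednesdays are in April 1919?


April 1919 has 30 days
Anchor: Jan 1, 1919. With p = 1919 - 1 = 1918: (p + p//4 - p//100 + p//400) mod 7 = (1918 + 479 - 19 + 4) mod 7 = 2382 mod 7 = 2 -> Wednesday (Mon=0 ... Sun=6)
Days before April (Jan-Mar): 90; April 1 index = (2 + 90) mod 7 = 1 -> Tuesday
First Wednesday is April 2
Wednesdays: 2, 9, 16, 23, 30

5 Wednesdays


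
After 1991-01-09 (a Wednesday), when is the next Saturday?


Current: Wednesday
Target: Saturday
Days ahead: 3

Next Saturday: 1991-01-12


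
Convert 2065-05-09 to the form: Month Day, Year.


ISO 2065-05-09 parses as year=2065, month=05, day=09
Month 5 -> May

May 9, 2065


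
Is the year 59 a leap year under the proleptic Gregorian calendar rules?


Gregorian leap year rule: divisible by 4, but not by 100, unless also by 400.
59 is not divisible by 4 -> not a leap year

No


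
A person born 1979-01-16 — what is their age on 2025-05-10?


Birth: 1979-01-16
Reference: 2025-05-10
Year difference: 2025 - 1979 = 46

46 years old


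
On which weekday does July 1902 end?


July 1902 has 31 days
Anchor: Jan 1, 1902. With p = 1902 - 1 = 1901: (p + p//4 - p//100 + p//400) mod 7 = (1901 + 475 - 19 + 4) mod 7 = 2361 mod 7 = 2 -> Wednesday (Mon=0 ... Sun=6)
Days before July (Jan-Jun): 181; July 1 index = (2 + 181) mod 7 = 1 -> Tuesday
Last day offset: 31 - 1 = 30 days
Weekday index = (1 + 30) mod 7 = 3

Thursday, July 31
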